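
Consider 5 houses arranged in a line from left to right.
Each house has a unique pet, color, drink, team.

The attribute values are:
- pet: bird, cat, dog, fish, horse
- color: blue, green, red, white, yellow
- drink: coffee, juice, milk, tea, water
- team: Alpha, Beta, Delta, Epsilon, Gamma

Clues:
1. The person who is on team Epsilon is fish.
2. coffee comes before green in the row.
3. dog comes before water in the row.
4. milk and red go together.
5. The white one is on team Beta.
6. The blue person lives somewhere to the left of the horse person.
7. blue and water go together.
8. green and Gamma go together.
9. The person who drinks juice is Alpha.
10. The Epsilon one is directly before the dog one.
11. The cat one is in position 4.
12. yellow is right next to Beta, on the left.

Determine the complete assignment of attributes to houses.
Solution:

House | Pet | Color | Drink | Team
----------------------------------
  1   | fish | red | milk | Epsilon
  2   | dog | yellow | juice | Alpha
  3   | bird | white | coffee | Beta
  4   | cat | blue | water | Delta
  5   | horse | green | tea | Gamma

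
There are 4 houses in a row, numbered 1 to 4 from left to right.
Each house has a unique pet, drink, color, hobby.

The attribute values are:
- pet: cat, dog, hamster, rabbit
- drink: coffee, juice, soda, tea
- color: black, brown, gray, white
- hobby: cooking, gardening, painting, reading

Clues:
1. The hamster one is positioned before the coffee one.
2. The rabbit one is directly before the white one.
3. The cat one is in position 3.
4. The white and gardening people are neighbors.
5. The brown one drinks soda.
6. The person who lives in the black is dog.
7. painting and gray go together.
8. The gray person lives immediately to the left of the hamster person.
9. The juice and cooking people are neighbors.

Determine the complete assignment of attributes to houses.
Solution:

House | Pet | Drink | Color | Hobby
-----------------------------------
  1   | rabbit | juice | gray | painting
  2   | hamster | tea | white | cooking
  3   | cat | soda | brown | gardening
  4   | dog | coffee | black | reading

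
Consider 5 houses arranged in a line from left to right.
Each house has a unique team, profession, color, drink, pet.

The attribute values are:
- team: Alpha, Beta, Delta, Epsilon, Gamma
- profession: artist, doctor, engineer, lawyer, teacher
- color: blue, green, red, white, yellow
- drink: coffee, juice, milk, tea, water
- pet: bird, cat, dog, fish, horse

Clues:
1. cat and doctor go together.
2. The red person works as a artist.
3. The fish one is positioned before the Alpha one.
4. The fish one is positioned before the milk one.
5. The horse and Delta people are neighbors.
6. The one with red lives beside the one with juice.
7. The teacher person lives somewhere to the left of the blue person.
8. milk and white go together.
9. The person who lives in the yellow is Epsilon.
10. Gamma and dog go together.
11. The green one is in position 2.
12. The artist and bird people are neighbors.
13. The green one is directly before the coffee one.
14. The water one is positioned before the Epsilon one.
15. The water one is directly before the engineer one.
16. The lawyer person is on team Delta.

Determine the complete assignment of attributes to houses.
Solution:

House | Team | Profession | Color | Drink | Pet
-----------------------------------------------
  1   | Gamma | artist | red | water | dog
  2   | Beta | engineer | green | juice | bird
  3   | Epsilon | teacher | yellow | coffee | horse
  4   | Delta | lawyer | blue | tea | fish
  5   | Alpha | doctor | white | milk | cat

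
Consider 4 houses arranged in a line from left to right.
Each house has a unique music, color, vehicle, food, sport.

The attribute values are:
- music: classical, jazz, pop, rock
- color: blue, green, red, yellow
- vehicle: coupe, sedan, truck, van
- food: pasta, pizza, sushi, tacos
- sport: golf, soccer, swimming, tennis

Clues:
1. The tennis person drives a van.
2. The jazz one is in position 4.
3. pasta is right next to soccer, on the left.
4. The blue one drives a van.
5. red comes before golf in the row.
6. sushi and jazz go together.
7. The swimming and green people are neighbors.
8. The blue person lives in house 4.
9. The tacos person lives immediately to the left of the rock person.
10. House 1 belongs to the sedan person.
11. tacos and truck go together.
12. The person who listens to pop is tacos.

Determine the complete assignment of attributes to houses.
Solution:

House | Music | Color | Vehicle | Food | Sport
----------------------------------------------
  1   | classical | red | sedan | pasta | swimming
  2   | pop | green | truck | tacos | soccer
  3   | rock | yellow | coupe | pizza | golf
  4   | jazz | blue | van | sushi | tennis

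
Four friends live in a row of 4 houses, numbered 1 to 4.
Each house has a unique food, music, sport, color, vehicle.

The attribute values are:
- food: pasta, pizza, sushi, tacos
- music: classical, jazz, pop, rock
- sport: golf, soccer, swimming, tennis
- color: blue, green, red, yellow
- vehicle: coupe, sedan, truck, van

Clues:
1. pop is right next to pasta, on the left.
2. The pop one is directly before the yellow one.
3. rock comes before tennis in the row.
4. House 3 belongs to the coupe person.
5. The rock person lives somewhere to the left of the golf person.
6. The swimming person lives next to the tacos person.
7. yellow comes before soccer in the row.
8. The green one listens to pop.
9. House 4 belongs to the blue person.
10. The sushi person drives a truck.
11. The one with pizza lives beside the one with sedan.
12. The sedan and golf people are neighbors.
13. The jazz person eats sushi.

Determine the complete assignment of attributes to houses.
Solution:

House | Food | Music | Sport | Color | Vehicle
----------------------------------------------
  1   | pizza | rock | swimming | red | van
  2   | tacos | pop | tennis | green | sedan
  3   | pasta | classical | golf | yellow | coupe
  4   | sushi | jazz | soccer | blue | truck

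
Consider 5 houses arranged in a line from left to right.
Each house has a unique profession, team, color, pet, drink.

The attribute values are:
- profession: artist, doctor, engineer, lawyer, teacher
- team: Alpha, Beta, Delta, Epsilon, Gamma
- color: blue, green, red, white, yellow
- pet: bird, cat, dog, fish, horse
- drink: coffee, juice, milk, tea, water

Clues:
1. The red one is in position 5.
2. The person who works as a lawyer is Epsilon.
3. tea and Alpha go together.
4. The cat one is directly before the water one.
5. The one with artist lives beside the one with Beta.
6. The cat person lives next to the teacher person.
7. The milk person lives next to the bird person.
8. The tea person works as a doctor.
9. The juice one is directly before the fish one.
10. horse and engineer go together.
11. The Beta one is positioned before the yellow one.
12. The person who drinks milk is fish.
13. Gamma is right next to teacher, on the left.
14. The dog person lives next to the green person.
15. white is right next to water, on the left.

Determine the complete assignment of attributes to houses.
Solution:

House | Profession | Team | Color | Pet | Drink
-----------------------------------------------
  1   | artist | Gamma | white | cat | coffee
  2   | teacher | Beta | blue | dog | water
  3   | engineer | Delta | green | horse | juice
  4   | lawyer | Epsilon | yellow | fish | milk
  5   | doctor | Alpha | red | bird | tea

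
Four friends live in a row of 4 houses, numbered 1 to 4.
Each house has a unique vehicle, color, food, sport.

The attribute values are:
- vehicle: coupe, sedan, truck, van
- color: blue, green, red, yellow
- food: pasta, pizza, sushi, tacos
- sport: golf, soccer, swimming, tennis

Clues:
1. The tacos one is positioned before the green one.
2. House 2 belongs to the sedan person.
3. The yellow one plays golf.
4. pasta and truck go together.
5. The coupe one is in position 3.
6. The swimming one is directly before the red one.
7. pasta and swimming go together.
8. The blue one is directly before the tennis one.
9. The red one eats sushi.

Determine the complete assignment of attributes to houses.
Solution:

House | Vehicle | Color | Food | Sport
--------------------------------------
  1   | truck | blue | pasta | swimming
  2   | sedan | red | sushi | tennis
  3   | coupe | yellow | tacos | golf
  4   | van | green | pizza | soccer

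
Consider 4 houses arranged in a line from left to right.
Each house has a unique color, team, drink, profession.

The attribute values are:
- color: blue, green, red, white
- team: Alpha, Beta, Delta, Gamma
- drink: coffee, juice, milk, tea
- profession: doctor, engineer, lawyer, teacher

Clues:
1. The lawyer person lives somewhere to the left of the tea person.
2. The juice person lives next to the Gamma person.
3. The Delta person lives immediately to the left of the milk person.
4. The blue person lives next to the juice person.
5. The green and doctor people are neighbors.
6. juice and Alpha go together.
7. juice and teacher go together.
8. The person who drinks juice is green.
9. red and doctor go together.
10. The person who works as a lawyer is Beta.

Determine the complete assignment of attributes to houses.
Solution:

House | Color | Team | Drink | Profession
-----------------------------------------
  1   | white | Delta | coffee | engineer
  2   | blue | Beta | milk | lawyer
  3   | green | Alpha | juice | teacher
  4   | red | Gamma | tea | doctor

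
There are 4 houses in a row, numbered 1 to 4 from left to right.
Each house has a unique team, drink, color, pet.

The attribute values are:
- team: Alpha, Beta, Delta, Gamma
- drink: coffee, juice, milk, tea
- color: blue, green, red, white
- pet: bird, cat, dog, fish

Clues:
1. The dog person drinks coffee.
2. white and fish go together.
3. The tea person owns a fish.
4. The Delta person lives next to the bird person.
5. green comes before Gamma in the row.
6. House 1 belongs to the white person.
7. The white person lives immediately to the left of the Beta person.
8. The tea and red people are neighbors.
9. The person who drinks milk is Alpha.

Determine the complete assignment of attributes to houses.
Solution:

House | Team | Drink | Color | Pet
----------------------------------
  1   | Delta | tea | white | fish
  2   | Beta | juice | red | bird
  3   | Alpha | milk | green | cat
  4   | Gamma | coffee | blue | dog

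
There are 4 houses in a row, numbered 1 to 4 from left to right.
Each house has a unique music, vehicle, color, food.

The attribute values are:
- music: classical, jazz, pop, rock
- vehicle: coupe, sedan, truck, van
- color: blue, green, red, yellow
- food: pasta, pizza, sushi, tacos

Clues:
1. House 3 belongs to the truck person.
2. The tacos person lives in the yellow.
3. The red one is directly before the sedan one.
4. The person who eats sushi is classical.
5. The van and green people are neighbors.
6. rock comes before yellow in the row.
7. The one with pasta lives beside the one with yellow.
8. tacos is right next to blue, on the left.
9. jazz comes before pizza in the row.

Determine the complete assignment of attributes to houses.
Solution:

House | Music | Vehicle | Color | Food
--------------------------------------
  1   | classical | van | red | sushi
  2   | rock | sedan | green | pasta
  3   | jazz | truck | yellow | tacos
  4   | pop | coupe | blue | pizza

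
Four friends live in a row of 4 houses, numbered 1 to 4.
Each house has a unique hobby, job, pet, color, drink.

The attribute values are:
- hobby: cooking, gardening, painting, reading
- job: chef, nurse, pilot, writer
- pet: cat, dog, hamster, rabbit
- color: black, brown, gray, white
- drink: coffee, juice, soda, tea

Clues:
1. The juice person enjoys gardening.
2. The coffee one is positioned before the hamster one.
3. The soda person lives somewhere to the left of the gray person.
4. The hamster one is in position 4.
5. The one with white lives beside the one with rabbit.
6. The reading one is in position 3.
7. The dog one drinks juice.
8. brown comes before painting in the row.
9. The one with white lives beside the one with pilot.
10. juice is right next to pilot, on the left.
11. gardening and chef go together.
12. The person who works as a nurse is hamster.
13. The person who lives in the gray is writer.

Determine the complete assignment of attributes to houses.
Solution:

House | Hobby | Job | Pet | Color | Drink
-----------------------------------------
  1   | gardening | chef | dog | white | juice
  2   | cooking | pilot | rabbit | brown | soda
  3   | reading | writer | cat | gray | coffee
  4   | painting | nurse | hamster | black | tea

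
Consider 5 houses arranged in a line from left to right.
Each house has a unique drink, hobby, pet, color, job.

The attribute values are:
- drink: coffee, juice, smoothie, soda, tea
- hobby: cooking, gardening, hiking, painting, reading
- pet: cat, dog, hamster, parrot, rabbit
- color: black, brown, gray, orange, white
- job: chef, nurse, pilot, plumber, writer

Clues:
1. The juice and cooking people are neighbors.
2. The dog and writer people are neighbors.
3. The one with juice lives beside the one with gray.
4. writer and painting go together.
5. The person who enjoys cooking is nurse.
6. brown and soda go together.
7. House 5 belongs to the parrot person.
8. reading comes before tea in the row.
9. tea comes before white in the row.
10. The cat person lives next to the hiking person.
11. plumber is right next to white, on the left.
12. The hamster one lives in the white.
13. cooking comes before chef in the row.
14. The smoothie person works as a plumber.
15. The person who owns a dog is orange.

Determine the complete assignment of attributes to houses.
Solution:

House | Drink | Hobby | Pet | Color | Job
-----------------------------------------
  1   | juice | reading | rabbit | black | pilot
  2   | tea | cooking | cat | gray | nurse
  3   | smoothie | hiking | dog | orange | plumber
  4   | coffee | painting | hamster | white | writer
  5   | soda | gardening | parrot | brown | chef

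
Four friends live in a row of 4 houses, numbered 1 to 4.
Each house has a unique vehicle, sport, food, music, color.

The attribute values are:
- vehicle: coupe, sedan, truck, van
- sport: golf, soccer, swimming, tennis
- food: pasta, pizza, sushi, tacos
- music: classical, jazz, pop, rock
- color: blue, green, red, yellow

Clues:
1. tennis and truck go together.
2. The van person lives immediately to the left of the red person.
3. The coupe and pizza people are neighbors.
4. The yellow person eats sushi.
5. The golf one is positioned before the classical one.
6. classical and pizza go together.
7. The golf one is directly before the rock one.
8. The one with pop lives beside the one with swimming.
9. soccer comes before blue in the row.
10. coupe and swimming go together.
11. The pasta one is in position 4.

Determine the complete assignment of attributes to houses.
Solution:

House | Vehicle | Sport | Food | Music | Color
----------------------------------------------
  1   | van | golf | sushi | pop | yellow
  2   | coupe | swimming | tacos | rock | red
  3   | sedan | soccer | pizza | classical | green
  4   | truck | tennis | pasta | jazz | blue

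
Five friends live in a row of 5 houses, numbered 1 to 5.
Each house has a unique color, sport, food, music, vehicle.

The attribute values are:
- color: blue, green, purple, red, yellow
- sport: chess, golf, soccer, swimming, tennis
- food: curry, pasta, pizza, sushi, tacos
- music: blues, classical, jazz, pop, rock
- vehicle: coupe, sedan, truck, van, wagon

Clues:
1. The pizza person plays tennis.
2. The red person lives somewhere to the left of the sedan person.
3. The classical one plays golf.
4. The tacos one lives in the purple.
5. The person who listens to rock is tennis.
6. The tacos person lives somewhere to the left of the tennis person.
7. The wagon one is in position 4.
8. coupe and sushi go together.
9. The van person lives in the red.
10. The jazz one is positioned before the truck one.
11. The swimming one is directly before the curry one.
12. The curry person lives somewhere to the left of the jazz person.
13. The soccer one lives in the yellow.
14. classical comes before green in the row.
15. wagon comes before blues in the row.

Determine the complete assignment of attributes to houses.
Solution:

House | Color | Sport | Food | Music | Vehicle
----------------------------------------------
  1   | blue | swimming | sushi | pop | coupe
  2   | red | golf | curry | classical | van
  3   | purple | chess | tacos | jazz | sedan
  4   | green | tennis | pizza | rock | wagon
  5   | yellow | soccer | pasta | blues | truck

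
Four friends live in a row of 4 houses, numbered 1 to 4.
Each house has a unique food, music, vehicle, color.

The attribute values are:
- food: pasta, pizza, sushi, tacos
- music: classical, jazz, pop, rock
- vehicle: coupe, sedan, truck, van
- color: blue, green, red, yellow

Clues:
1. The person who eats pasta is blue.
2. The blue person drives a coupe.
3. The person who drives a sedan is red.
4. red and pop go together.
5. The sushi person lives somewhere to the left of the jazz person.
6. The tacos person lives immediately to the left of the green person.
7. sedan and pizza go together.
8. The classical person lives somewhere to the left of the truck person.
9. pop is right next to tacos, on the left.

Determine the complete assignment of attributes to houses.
Solution:

House | Food | Music | Vehicle | Color
--------------------------------------
  1   | pizza | pop | sedan | red
  2   | tacos | classical | van | yellow
  3   | sushi | rock | truck | green
  4   | pasta | jazz | coupe | blue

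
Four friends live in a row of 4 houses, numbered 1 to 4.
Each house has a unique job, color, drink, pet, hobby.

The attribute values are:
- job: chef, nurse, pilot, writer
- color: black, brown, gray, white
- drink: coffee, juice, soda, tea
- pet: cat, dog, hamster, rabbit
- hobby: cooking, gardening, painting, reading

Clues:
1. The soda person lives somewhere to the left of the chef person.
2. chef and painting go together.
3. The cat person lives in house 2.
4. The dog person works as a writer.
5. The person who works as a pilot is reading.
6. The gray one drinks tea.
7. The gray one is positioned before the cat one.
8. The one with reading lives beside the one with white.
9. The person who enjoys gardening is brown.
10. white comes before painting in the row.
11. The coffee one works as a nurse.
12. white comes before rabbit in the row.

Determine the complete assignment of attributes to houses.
Solution:

House | Job | Color | Drink | Pet | Hobby
-----------------------------------------
  1   | pilot | gray | tea | hamster | reading
  2   | nurse | white | coffee | cat | cooking
  3   | writer | brown | soda | dog | gardening
  4   | chef | black | juice | rabbit | painting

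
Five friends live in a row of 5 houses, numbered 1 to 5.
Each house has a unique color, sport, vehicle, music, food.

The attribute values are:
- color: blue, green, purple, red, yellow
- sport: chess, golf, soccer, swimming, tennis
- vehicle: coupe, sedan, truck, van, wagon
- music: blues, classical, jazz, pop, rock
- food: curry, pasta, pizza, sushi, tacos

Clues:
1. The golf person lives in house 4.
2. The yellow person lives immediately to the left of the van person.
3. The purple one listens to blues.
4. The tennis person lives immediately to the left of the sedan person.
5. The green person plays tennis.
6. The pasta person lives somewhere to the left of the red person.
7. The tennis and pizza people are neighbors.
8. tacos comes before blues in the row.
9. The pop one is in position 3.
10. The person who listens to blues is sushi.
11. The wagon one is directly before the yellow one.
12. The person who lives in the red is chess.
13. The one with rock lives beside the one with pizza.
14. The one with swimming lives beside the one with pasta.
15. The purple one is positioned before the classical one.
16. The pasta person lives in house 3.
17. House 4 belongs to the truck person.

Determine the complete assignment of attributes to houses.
Solution:

House | Color | Sport | Vehicle | Music | Food
----------------------------------------------
  1   | green | tennis | wagon | rock | tacos
  2   | yellow | swimming | sedan | jazz | pizza
  3   | blue | soccer | van | pop | pasta
  4   | purple | golf | truck | blues | sushi
  5   | red | chess | coupe | classical | curry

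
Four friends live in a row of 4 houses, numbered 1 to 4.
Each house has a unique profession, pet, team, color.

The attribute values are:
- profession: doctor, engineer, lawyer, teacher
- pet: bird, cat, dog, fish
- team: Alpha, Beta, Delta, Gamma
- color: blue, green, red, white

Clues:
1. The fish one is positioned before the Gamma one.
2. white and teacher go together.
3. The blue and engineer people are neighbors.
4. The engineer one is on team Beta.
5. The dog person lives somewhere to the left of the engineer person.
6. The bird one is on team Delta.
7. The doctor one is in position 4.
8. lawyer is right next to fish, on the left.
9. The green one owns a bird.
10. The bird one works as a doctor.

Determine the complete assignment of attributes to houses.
Solution:

House | Profession | Pet | Team | Color
---------------------------------------
  1   | lawyer | dog | Alpha | blue
  2   | engineer | fish | Beta | red
  3   | teacher | cat | Gamma | white
  4   | doctor | bird | Delta | green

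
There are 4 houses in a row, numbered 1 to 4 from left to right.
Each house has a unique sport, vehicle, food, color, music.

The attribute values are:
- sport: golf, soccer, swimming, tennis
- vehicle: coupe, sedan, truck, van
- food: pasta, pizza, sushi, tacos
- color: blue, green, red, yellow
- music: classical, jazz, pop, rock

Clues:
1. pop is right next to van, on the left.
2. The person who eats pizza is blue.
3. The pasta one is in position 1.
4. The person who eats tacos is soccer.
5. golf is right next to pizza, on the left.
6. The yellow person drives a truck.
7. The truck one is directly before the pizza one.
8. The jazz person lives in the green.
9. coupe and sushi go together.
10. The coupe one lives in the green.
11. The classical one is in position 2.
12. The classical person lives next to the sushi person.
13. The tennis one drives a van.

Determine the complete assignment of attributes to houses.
Solution:

House | Sport | Vehicle | Food | Color | Music
----------------------------------------------
  1   | golf | truck | pasta | yellow | pop
  2   | tennis | van | pizza | blue | classical
  3   | swimming | coupe | sushi | green | jazz
  4   | soccer | sedan | tacos | red | rock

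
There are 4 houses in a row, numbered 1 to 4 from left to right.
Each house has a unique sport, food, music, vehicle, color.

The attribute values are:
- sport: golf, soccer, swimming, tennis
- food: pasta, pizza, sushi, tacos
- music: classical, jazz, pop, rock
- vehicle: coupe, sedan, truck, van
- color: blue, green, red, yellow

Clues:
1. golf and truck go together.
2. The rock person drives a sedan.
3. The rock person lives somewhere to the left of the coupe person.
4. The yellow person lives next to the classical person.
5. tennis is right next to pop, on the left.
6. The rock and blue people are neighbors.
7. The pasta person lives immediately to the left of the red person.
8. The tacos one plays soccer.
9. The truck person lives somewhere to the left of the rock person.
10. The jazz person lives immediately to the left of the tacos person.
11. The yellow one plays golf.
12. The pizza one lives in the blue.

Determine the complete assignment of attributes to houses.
Solution:

House | Sport | Food | Music | Vehicle | Color
----------------------------------------------
  1   | golf | pasta | jazz | truck | yellow
  2   | soccer | tacos | classical | van | red
  3   | tennis | sushi | rock | sedan | green
  4   | swimming | pizza | pop | coupe | blue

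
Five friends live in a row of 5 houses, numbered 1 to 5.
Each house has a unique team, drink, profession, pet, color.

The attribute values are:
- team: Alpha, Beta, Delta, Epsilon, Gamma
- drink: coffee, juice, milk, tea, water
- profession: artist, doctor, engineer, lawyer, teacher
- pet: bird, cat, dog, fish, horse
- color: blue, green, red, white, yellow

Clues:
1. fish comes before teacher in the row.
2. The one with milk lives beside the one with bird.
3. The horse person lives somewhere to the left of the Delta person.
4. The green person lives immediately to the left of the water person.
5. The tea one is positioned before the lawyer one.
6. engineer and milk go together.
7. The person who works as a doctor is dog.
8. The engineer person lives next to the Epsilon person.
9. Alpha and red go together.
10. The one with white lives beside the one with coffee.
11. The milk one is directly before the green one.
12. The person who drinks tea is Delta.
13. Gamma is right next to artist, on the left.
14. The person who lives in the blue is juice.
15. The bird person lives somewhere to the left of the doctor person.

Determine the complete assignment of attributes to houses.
Solution:

House | Team | Drink | Profession | Pet | Color
-----------------------------------------------
  1   | Gamma | milk | engineer | fish | white
  2   | Epsilon | coffee | artist | bird | green
  3   | Alpha | water | teacher | horse | red
  4   | Delta | tea | doctor | dog | yellow
  5   | Beta | juice | lawyer | cat | blue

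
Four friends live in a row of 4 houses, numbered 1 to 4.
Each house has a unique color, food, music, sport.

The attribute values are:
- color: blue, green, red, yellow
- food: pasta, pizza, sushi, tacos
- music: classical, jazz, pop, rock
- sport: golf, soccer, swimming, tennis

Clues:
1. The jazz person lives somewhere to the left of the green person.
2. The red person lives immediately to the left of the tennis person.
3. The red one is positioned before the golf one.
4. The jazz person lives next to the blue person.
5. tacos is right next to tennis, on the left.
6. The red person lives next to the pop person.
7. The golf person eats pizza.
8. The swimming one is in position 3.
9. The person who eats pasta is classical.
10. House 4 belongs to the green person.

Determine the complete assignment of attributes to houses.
Solution:

House | Color | Food | Music | Sport
------------------------------------
  1   | red | tacos | jazz | soccer
  2   | blue | sushi | pop | tennis
  3   | yellow | pasta | classical | swimming
  4   | green | pizza | rock | golf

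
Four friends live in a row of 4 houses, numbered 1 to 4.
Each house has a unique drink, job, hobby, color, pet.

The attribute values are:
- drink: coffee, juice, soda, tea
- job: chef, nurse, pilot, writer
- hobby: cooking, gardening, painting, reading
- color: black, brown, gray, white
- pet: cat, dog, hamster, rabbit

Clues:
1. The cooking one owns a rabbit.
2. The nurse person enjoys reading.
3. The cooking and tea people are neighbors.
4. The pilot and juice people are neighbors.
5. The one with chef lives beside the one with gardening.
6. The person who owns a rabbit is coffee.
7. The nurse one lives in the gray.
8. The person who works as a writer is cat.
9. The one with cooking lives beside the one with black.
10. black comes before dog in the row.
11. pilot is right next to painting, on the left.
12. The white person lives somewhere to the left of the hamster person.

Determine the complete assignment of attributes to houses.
Solution:

House | Drink | Job | Hobby | Color | Pet
-----------------------------------------
  1   | coffee | chef | cooking | white | rabbit
  2   | tea | pilot | gardening | black | hamster
  3   | juice | writer | painting | brown | cat
  4   | soda | nurse | reading | gray | dog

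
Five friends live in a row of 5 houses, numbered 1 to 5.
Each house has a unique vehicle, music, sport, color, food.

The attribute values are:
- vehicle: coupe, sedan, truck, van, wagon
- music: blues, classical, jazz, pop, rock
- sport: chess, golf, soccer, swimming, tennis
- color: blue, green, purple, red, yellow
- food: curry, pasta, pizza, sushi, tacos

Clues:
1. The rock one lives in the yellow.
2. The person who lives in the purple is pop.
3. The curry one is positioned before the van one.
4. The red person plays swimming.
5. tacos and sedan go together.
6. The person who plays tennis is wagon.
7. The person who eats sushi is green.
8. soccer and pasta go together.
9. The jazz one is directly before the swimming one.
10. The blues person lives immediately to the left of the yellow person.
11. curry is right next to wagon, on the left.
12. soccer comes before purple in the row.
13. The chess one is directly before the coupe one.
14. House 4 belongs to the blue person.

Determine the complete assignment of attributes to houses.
Solution:

House | Vehicle | Music | Sport | Color | Food
----------------------------------------------
  1   | truck | jazz | chess | green | sushi
  2   | coupe | blues | swimming | red | curry
  3   | wagon | rock | tennis | yellow | pizza
  4   | van | classical | soccer | blue | pasta
  5   | sedan | pop | golf | purple | tacos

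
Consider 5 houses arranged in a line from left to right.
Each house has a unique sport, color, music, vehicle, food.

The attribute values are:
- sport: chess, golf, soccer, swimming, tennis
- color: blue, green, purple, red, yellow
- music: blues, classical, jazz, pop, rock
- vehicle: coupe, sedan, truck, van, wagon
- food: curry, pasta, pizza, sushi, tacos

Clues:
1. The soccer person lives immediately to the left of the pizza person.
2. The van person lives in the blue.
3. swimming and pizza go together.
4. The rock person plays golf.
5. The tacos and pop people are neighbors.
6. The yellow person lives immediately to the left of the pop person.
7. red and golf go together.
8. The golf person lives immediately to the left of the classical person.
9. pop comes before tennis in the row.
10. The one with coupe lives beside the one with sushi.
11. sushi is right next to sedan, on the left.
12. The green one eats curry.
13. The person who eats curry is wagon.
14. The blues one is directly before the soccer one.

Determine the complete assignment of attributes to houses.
Solution:

House | Sport | Color | Music | Vehicle | Food
----------------------------------------------
  1   | chess | yellow | blues | coupe | tacos
  2   | soccer | blue | pop | van | sushi
  3   | swimming | purple | jazz | sedan | pizza
  4   | golf | red | rock | truck | pasta
  5   | tennis | green | classical | wagon | curry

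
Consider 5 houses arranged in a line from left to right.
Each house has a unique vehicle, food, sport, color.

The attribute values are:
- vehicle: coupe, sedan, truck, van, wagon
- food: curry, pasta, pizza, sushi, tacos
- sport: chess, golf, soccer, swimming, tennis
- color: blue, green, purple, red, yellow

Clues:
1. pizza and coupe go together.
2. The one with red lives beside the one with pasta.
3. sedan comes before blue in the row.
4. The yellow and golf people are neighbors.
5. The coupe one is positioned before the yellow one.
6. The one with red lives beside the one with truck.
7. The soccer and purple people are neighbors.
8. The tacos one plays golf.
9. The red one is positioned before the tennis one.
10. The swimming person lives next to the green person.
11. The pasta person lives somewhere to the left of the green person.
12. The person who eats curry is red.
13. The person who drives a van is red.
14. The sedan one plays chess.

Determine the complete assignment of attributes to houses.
Solution:

House | Vehicle | Food | Sport | Color
--------------------------------------
  1   | van | curry | soccer | red
  2   | truck | pasta | swimming | purple
  3   | coupe | pizza | tennis | green
  4   | sedan | sushi | chess | yellow
  5   | wagon | tacos | golf | blue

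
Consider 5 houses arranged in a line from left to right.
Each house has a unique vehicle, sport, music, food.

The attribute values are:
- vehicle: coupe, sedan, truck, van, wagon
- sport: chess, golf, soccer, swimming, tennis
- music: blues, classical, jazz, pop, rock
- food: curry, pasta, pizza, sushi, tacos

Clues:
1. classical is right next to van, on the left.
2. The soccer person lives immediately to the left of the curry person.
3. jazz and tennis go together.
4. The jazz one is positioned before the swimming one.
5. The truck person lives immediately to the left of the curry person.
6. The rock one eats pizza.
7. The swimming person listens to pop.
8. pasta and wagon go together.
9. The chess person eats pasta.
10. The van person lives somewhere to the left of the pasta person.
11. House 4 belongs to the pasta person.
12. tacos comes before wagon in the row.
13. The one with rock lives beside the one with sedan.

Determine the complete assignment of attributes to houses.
Solution:

House | Vehicle | Sport | Music | Food
--------------------------------------
  1   | truck | soccer | rock | pizza
  2   | sedan | golf | classical | curry
  3   | van | tennis | jazz | tacos
  4   | wagon | chess | blues | pasta
  5   | coupe | swimming | pop | sushi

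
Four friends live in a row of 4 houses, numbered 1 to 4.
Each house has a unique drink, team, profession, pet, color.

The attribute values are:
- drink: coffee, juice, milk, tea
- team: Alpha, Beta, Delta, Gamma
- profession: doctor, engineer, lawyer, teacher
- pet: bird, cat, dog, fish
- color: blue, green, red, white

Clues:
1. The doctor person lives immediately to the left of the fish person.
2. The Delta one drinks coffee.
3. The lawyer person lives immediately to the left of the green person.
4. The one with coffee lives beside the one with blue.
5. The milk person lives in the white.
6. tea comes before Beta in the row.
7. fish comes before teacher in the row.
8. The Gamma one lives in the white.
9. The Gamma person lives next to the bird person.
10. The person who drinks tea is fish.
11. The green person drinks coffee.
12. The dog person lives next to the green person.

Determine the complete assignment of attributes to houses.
Solution:

House | Drink | Team | Profession | Pet | Color
-----------------------------------------------
  1   | milk | Gamma | lawyer | dog | white
  2   | coffee | Delta | doctor | bird | green
  3   | tea | Alpha | engineer | fish | blue
  4   | juice | Beta | teacher | cat | red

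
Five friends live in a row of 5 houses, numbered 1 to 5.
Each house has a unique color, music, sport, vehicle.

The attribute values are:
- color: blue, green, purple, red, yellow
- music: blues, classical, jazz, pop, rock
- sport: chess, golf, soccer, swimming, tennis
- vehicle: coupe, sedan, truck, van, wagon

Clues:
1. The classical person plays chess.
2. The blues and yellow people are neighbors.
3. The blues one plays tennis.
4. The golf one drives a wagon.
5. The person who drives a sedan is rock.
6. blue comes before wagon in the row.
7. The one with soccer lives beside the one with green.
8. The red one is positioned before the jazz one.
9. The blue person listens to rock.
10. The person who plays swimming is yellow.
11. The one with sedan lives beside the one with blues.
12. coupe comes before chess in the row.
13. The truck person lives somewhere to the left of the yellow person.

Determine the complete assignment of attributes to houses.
Solution:

House | Color | Music | Sport | Vehicle
---------------------------------------
  1   | blue | rock | soccer | sedan
  2   | green | blues | tennis | truck
  3   | yellow | pop | swimming | coupe
  4   | red | classical | chess | van
  5   | purple | jazz | golf | wagon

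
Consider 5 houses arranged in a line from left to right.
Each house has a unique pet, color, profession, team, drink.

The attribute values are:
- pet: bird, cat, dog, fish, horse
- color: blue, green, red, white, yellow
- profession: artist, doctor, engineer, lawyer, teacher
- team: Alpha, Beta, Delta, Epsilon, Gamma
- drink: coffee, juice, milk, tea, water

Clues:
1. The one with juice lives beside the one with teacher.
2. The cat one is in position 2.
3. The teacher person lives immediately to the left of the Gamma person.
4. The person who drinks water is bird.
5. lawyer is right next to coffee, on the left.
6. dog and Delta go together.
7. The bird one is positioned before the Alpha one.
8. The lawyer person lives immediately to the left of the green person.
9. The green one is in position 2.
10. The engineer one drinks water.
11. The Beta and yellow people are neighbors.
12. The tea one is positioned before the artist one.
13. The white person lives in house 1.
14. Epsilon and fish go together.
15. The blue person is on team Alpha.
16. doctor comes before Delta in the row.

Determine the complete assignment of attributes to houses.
Solution:

House | Pet | Color | Profession | Team | Drink
-----------------------------------------------
  1   | fish | white | lawyer | Epsilon | juice
  2   | cat | green | teacher | Beta | coffee
  3   | bird | yellow | engineer | Gamma | water
  4   | horse | blue | doctor | Alpha | tea
  5   | dog | red | artist | Delta | milk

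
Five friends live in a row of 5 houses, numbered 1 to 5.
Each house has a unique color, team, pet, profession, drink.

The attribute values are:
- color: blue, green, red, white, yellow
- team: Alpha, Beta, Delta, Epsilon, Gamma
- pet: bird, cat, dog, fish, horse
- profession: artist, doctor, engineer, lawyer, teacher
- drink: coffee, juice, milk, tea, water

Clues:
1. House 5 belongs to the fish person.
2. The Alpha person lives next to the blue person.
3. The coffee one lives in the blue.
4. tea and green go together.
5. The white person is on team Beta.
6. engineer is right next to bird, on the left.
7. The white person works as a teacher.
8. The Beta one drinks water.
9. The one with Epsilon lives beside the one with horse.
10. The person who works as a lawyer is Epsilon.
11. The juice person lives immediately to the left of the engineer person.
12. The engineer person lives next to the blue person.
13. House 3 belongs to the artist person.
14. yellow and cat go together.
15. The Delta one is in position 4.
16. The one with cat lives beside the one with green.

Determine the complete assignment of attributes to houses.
Solution:

House | Color | Team | Pet | Profession | Drink
-----------------------------------------------
  1   | yellow | Epsilon | cat | lawyer | juice
  2   | green | Alpha | horse | engineer | tea
  3   | blue | Gamma | bird | artist | coffee
  4   | red | Delta | dog | doctor | milk
  5   | white | Beta | fish | teacher | water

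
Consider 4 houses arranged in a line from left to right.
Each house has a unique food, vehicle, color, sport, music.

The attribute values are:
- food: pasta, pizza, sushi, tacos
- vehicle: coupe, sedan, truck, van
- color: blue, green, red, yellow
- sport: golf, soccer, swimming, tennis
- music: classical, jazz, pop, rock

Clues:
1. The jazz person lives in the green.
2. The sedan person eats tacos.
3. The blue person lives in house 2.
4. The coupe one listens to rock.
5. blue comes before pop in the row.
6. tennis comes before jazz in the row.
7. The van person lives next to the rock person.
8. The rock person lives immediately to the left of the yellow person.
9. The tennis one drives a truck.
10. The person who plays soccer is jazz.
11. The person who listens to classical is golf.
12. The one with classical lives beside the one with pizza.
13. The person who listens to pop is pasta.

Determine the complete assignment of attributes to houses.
Solution:

House | Food | Vehicle | Color | Sport | Music
----------------------------------------------
  1   | sushi | van | red | golf | classical
  2   | pizza | coupe | blue | swimming | rock
  3   | pasta | truck | yellow | tennis | pop
  4   | tacos | sedan | green | soccer | jazz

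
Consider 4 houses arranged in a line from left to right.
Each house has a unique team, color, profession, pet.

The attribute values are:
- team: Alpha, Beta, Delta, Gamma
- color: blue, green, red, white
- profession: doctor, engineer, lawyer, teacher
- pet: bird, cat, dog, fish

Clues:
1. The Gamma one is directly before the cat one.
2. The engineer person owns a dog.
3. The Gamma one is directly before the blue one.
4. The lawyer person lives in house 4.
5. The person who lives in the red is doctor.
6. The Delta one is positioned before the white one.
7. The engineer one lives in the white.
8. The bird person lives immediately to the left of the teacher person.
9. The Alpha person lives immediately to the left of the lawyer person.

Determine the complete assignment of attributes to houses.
Solution:

House | Team | Color | Profession | Pet
---------------------------------------
  1   | Gamma | red | doctor | bird
  2   | Delta | blue | teacher | cat
  3   | Alpha | white | engineer | dog
  4   | Beta | green | lawyer | fish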